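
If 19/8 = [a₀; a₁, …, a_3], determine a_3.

19 = 2·8 + 3, so a_0 = 2
8 = 2·3 + 2, so a_1 = 2
3 = 1·2 + 1, so a_2 = 1
2 = 2·1 + 0, so a_3 = 2

2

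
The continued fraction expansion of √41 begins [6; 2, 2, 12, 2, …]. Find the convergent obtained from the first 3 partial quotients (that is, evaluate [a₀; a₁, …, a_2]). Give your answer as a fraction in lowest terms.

Collapse the nested fraction from the inside out:
Start with 2.
2 + 1/(2/1) = 2 + 1/2 = 5/2
6 + 1/(5/2) = 6 + 2/5 = 32/5

32/5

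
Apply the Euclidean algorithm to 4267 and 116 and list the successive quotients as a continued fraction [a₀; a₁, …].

[36; 1, 3, 1, 1, 1, 3, 2]

Repeatedly divide and take the remainder:
4267 ÷ 116 → quotient 36, remainder 91
116 ÷ 91 → quotient 1, remainder 25
91 ÷ 25 → quotient 3, remainder 16
25 ÷ 16 → quotient 1, remainder 9
16 ÷ 9 → quotient 1, remainder 7
9 ÷ 7 → quotient 1, remainder 2
7 ÷ 2 → quotient 3, remainder 1
2 ÷ 1 → quotient 2, remainder 0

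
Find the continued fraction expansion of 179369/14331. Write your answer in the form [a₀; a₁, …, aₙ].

[12; 1, 1, 14, 1, 41, 11]

⌊179369/14331⌋ = 12, remainder 7397
⌊14331/7397⌋ = 1, remainder 6934
⌊7397/6934⌋ = 1, remainder 463
⌊6934/463⌋ = 14, remainder 452
⌊463/452⌋ = 1, remainder 11
⌊452/11⌋ = 41, remainder 1
⌊11/1⌋ = 11, remainder 0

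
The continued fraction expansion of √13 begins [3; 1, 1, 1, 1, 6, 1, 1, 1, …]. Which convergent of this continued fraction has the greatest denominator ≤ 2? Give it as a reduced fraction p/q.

7/2

a_0 = 3: 3/1  (≤ bound)
a_1 = 1: 4/1  (≤ bound)
a_2 = 1: 7/2  (≤ bound)
a_3 = 1: 11/3  (> 2, stop)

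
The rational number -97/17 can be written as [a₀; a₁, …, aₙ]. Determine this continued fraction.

[-6; 3, 2, 2]

Repeatedly divide and take the remainder:
-97 = -6·17 + 5, so a_0 = -6
17 = 3·5 + 2, so a_1 = 3
5 = 2·2 + 1, so a_2 = 2
2 = 2·1 + 0, so a_3 = 2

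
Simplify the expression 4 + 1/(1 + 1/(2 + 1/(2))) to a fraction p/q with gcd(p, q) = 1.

33/7

Starting at the tail and folding back:
Start with 2.
2 + 1/(2/1) = 2 + 1/2 = 5/2
1 + 1/(5/2) = 1 + 2/5 = 7/5
4 + 1/(7/5) = 4 + 5/7 = 33/7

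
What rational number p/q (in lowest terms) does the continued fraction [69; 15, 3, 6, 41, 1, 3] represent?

3369074/48781

a_0 = 69: 69/1
a_1 = 15: 1036/15
a_2 = 3: 3177/46
a_3 = 6: 20098/291
a_4 = 41: 827195/11977
a_5 = 1: 847293/12268
a_6 = 3: 3369074/48781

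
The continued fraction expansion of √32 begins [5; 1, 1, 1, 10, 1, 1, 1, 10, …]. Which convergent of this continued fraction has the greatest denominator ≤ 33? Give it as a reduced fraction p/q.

a_0 = 5: 5/1  (≤ bound)
a_1 = 1: 6/1  (≤ bound)
a_2 = 1: 11/2  (≤ bound)
a_3 = 1: 17/3  (≤ bound)
a_4 = 10: 181/32  (≤ bound)
a_5 = 1: 198/35  (> 33, stop)

181/32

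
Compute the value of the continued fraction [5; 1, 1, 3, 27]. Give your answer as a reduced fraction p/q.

1064/191

Build up convergents one term at a time:
a_0 = 5: 5/1
a_1 = 1: 6/1
a_2 = 1: 11/2
a_3 = 3: 39/7
a_4 = 27: 1064/191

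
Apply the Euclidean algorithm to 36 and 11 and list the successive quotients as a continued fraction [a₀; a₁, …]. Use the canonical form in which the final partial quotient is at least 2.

Repeatedly divide and take the remainder:
⌊36/11⌋ = 3, remainder 3
⌊11/3⌋ = 3, remainder 2
⌊3/2⌋ = 1, remainder 1
⌊2/1⌋ = 2, remainder 0

[3; 3, 1, 2]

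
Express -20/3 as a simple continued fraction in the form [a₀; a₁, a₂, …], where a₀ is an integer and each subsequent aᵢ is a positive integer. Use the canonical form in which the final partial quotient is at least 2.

[-7; 3]

Run the Euclidean algorithm, recording each quotient:
-20 ÷ 3 → quotient -7, remainder 1
3 ÷ 1 → quotient 3, remainder 0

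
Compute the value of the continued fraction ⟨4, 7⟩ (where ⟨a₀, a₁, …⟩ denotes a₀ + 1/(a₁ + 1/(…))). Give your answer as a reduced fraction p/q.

Start with 7.
4 + 1/(7/1) = 4 + 1/7 = 29/7

29/7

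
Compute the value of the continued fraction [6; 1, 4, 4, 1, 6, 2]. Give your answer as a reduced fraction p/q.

Start with 2.
6 + 1/(2/1) = 6 + 1/2 = 13/2
1 + 1/(13/2) = 1 + 2/13 = 15/13
4 + 1/(15/13) = 4 + 13/15 = 73/15
4 + 1/(73/15) = 4 + 15/73 = 307/73
1 + 1/(307/73) = 1 + 73/307 = 380/307
6 + 1/(380/307) = 6 + 307/380 = 2587/380

2587/380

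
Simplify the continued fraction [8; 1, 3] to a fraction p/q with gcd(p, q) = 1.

a_0 = 8: 8/1
a_1 = 1: 9/1
a_2 = 3: 35/4

35/4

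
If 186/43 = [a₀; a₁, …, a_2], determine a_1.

3

⌊186/43⌋ = 4, remainder 14
⌊43/14⌋ = 3, remainder 1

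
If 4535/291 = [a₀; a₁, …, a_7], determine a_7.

Repeatedly divide and take the remainder:
4535 ÷ 291 → quotient 15, remainder 170
291 ÷ 170 → quotient 1, remainder 121
170 ÷ 121 → quotient 1, remainder 49
121 ÷ 49 → quotient 2, remainder 23
49 ÷ 23 → quotient 2, remainder 3
23 ÷ 3 → quotient 7, remainder 2
3 ÷ 2 → quotient 1, remainder 1
2 ÷ 1 → quotient 2, remainder 0

2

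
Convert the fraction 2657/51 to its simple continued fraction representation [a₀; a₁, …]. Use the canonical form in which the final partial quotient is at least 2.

2657 = 52·51 + 5, so a_0 = 52
51 = 10·5 + 1, so a_1 = 10
5 = 5·1 + 0, so a_2 = 5

[52; 10, 5]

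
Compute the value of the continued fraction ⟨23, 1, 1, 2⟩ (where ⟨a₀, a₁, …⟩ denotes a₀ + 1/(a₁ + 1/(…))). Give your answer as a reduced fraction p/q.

118/5

a_0 = 23: 23/1
a_1 = 1: 24/1
a_2 = 1: 47/2
a_3 = 2: 118/5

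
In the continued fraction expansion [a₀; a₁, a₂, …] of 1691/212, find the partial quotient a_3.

2

Run the Euclidean algorithm, recording each quotient:
1691 = 7·212 + 207, so a_0 = 7
212 = 1·207 + 5, so a_1 = 1
207 = 41·5 + 2, so a_2 = 41
5 = 2·2 + 1, so a_3 = 2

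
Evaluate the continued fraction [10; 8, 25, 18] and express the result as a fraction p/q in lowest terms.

Build up convergents one term at a time:
a_0 = 10: 10/1
a_1 = 8: 81/8
a_2 = 25: 2035/201
a_3 = 18: 36711/3626

36711/3626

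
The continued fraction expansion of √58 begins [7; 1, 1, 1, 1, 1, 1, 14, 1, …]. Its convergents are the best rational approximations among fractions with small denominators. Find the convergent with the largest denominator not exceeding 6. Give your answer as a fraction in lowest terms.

38/5

a_0 = 7: 7/1  (≤ bound)
a_1 = 1: 8/1  (≤ bound)
a_2 = 1: 15/2  (≤ bound)
a_3 = 1: 23/3  (≤ bound)
a_4 = 1: 38/5  (≤ bound)
a_5 = 1: 61/8  (> 6, stop)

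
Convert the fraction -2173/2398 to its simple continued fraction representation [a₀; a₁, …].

[-1; 10, 1, 1, 1, 11, 1, 5]

Apply division with remainder until the remainder is 0:
⌊-2173/2398⌋ = -1, remainder 225
⌊2398/225⌋ = 10, remainder 148
⌊225/148⌋ = 1, remainder 77
⌊148/77⌋ = 1, remainder 71
⌊77/71⌋ = 1, remainder 6
⌊71/6⌋ = 11, remainder 5
⌊6/5⌋ = 1, remainder 1
⌊5/1⌋ = 5, remainder 0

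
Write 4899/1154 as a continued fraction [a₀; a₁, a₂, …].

[4; 4, 12, 1, 6, 3]

⌊4899/1154⌋ = 4, remainder 283
⌊1154/283⌋ = 4, remainder 22
⌊283/22⌋ = 12, remainder 19
⌊22/19⌋ = 1, remainder 3
⌊19/3⌋ = 6, remainder 1
⌊3/1⌋ = 3, remainder 0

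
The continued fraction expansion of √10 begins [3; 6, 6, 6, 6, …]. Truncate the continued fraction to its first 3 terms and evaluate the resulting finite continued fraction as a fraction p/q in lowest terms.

117/37

Starting at the tail and folding back:
Start with 6.
6 + 1/(6/1) = 6 + 1/6 = 37/6
3 + 1/(37/6) = 3 + 6/37 = 117/37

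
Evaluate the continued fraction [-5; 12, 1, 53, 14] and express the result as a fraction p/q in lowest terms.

Start with 14.
53 + 1/(14/1) = 53 + 1/14 = 743/14
1 + 1/(743/14) = 1 + 14/743 = 757/743
12 + 1/(757/743) = 12 + 743/757 = 9827/757
-5 + 1/(9827/757) = -5 + 757/9827 = -48378/9827

-48378/9827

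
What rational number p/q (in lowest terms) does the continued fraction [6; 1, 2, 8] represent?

167/25

a_0 = 6: 6/1
a_1 = 1: 7/1
a_2 = 2: 20/3
a_3 = 8: 167/25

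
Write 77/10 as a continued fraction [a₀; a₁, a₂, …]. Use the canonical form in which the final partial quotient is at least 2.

[7; 1, 2, 3]

Repeatedly divide and take the remainder:
⌊77/10⌋ = 7, remainder 7
⌊10/7⌋ = 1, remainder 3
⌊7/3⌋ = 2, remainder 1
⌊3/1⌋ = 3, remainder 0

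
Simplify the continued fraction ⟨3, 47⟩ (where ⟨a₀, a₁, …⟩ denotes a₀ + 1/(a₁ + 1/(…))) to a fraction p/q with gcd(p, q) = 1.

Compute successive convergents:
a_0 = 3: 3/1
a_1 = 47: 142/47

142/47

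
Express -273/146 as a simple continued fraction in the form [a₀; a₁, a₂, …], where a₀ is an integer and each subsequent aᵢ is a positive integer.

[-2; 7, 1, 2, 6]

⌊-273/146⌋ = -2, remainder 19
⌊146/19⌋ = 7, remainder 13
⌊19/13⌋ = 1, remainder 6
⌊13/6⌋ = 2, remainder 1
⌊6/1⌋ = 6, remainder 0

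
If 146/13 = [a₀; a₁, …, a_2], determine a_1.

146 ÷ 13 → quotient 11, remainder 3
13 ÷ 3 → quotient 4, remainder 1

4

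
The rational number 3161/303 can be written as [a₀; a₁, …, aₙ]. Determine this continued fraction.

3161 ÷ 303 → quotient 10, remainder 131
303 ÷ 131 → quotient 2, remainder 41
131 ÷ 41 → quotient 3, remainder 8
41 ÷ 8 → quotient 5, remainder 1
8 ÷ 1 → quotient 8, remainder 0

[10; 2, 3, 5, 8]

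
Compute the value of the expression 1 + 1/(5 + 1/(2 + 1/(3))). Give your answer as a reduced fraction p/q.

45/38

Start with 3.
2 + 1/(3/1) = 2 + 1/3 = 7/3
5 + 1/(7/3) = 5 + 3/7 = 38/7
1 + 1/(38/7) = 1 + 7/38 = 45/38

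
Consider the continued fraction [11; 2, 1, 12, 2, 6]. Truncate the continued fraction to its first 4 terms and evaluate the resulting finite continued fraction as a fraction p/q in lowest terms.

Start with 12.
1 + 1/(12/1) = 1 + 1/12 = 13/12
2 + 1/(13/12) = 2 + 12/13 = 38/13
11 + 1/(38/13) = 11 + 13/38 = 431/38

431/38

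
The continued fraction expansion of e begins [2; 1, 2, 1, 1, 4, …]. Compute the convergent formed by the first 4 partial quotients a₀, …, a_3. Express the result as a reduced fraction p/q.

11/4

a_0 = 2: 2/1
a_1 = 1: 3/1
a_2 = 2: 8/3
a_3 = 1: 11/4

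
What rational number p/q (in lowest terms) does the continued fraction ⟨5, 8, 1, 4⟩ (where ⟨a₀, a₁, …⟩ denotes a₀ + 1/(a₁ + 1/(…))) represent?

225/44

Build up convergents one term at a time:
a_0 = 5: 5/1
a_1 = 8: 41/8
a_2 = 1: 46/9
a_3 = 4: 225/44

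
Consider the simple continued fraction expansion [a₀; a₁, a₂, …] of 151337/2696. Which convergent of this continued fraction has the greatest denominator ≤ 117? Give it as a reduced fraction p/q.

6287/112

a_0 = 56: 56/1  (≤ bound)
a_1 = 7: 393/7  (≤ bound)
a_2 = 2: 842/15  (≤ bound)
a_3 = 7: 6287/112  (≤ bound)
a_4 = 2: 13416/239  (> 117, stop)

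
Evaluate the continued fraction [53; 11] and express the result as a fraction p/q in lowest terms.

Build up convergents one term at a time:
a_0 = 53: 53/1
a_1 = 11: 584/11

584/11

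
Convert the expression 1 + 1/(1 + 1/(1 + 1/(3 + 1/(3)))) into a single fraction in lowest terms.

36/23

Use the convergent recurrence hₖ = aₖ·hₖ₋₁ + hₖ₋₂ (and likewise for the denominators kₖ):
a_0 = 1: 1/1
a_1 = 1: 2/1
a_2 = 1: 3/2
a_3 = 3: 11/7
a_4 = 3: 36/23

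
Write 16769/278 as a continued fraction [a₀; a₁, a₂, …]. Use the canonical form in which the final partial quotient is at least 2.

[60; 3, 8, 11]

Apply division with remainder until the remainder is 0:
16769 ÷ 278 → quotient 60, remainder 89
278 ÷ 89 → quotient 3, remainder 11
89 ÷ 11 → quotient 8, remainder 1
11 ÷ 1 → quotient 11, remainder 0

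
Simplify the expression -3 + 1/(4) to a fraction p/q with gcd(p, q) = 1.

-11/4

Build up convergents one term at a time:
a_0 = -3: -3/1
a_1 = 4: -11/4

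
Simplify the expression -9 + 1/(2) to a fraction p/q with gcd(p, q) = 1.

a_0 = -9: -9/1
a_1 = 2: -17/2

-17/2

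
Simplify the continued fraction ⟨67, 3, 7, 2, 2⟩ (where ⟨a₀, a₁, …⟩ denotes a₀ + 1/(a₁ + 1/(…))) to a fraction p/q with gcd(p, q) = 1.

7809/116

Use the convergent recurrence hₖ = aₖ·hₖ₋₁ + hₖ₋₂ (and likewise for the denominators kₖ):
a_0 = 67: 67/1
a_1 = 3: 202/3
a_2 = 7: 1481/22
a_3 = 2: 3164/47
a_4 = 2: 7809/116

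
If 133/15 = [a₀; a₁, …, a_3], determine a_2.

⌊133/15⌋ = 8, remainder 13
⌊15/13⌋ = 1, remainder 2
⌊13/2⌋ = 6, remainder 1

6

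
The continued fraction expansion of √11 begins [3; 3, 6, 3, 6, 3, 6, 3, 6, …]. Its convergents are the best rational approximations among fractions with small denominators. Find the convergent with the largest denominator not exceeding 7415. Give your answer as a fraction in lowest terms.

3970/1197

a_0 = 3: 3/1  (≤ bound)
a_1 = 3: 10/3  (≤ bound)
a_2 = 6: 63/19  (≤ bound)
a_3 = 3: 199/60  (≤ bound)
a_4 = 6: 1257/379  (≤ bound)
a_5 = 3: 3970/1197  (≤ bound)
a_6 = 6: 25077/7561  (> 7415, stop)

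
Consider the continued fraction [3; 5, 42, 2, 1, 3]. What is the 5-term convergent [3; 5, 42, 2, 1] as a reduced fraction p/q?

Work from the innermost term outward:
Start with 1.
2 + 1/(1/1) = 2 + 1/1 = 3/1
42 + 1/(3/1) = 42 + 1/3 = 127/3
5 + 1/(127/3) = 5 + 3/127 = 638/127
3 + 1/(638/127) = 3 + 127/638 = 2041/638

2041/638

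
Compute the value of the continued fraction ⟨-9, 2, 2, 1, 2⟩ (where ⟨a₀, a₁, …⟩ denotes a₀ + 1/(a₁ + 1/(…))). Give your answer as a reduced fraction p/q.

-163/19

Use the convergent recurrence hₖ = aₖ·hₖ₋₁ + hₖ₋₂ (and likewise for the denominators kₖ):
a_0 = -9: -9/1
a_1 = 2: -17/2
a_2 = 2: -43/5
a_3 = 1: -60/7
a_4 = 2: -163/19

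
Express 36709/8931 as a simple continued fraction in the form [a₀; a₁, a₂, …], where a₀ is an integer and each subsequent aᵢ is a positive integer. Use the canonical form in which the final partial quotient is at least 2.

[4; 9, 14, 1, 12, 5]

36709 = 4·8931 + 985, so a_0 = 4
8931 = 9·985 + 66, so a_1 = 9
985 = 14·66 + 61, so a_2 = 14
66 = 1·61 + 5, so a_3 = 1
61 = 12·5 + 1, so a_4 = 12
5 = 5·1 + 0, so a_5 = 5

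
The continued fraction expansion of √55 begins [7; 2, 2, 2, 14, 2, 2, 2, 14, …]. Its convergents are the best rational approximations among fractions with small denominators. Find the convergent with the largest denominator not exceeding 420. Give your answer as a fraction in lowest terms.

a_0 = 7: 7/1  (≤ bound)
a_1 = 2: 15/2  (≤ bound)
a_2 = 2: 37/5  (≤ bound)
a_3 = 2: 89/12  (≤ bound)
a_4 = 14: 1283/173  (≤ bound)
a_5 = 2: 2655/358  (≤ bound)
a_6 = 2: 6593/889  (> 420, stop)

2655/358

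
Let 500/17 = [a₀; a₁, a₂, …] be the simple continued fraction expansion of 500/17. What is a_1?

2

Repeatedly divide and take the remainder:
500 = 29·17 + 7, so a_0 = 29
17 = 2·7 + 3, so a_1 = 2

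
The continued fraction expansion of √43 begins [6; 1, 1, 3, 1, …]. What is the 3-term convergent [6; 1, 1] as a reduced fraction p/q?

13/2

Start with 1.
1 + 1/(1/1) = 1 + 1/1 = 2/1
6 + 1/(2/1) = 6 + 1/2 = 13/2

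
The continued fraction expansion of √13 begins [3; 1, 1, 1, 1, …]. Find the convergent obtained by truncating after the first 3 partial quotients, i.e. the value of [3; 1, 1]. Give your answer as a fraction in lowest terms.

7/2

Start with 1.
1 + 1/(1/1) = 1 + 1/1 = 2/1
3 + 1/(2/1) = 3 + 1/2 = 7/2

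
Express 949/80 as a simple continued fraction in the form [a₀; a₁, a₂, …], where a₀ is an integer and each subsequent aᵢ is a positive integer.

[11; 1, 6, 3, 1, 2]

949 = 11·80 + 69, so a_0 = 11
80 = 1·69 + 11, so a_1 = 1
69 = 6·11 + 3, so a_2 = 6
11 = 3·3 + 2, so a_3 = 3
3 = 1·2 + 1, so a_4 = 1
2 = 2·1 + 0, so a_5 = 2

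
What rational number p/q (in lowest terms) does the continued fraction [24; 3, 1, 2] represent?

267/11

a_0 = 24: 24/1
a_1 = 3: 73/3
a_2 = 1: 97/4
a_3 = 2: 267/11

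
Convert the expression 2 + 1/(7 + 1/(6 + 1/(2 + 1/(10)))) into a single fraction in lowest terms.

Collapse the nested fraction from the inside out:
Start with 10.
2 + 1/(10/1) = 2 + 1/10 = 21/10
6 + 1/(21/10) = 6 + 10/21 = 136/21
7 + 1/(136/21) = 7 + 21/136 = 973/136
2 + 1/(973/136) = 2 + 136/973 = 2082/973

2082/973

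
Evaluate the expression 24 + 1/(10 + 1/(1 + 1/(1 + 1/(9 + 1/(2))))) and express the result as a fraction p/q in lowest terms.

10144/421

a_0 = 24: 24/1
a_1 = 10: 241/10
a_2 = 1: 265/11
a_3 = 1: 506/21
a_4 = 9: 4819/200
a_5 = 2: 10144/421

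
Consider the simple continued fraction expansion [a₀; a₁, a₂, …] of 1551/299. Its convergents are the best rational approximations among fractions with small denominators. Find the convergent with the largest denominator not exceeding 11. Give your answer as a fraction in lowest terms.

57/11

a_0 = 5: 5/1  (≤ bound)
a_1 = 5: 26/5  (≤ bound)
a_2 = 2: 57/11  (≤ bound)
a_3 = 1: 83/16  (> 11, stop)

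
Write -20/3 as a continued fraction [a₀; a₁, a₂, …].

[-7; 3]

⌊-20/3⌋ = -7, remainder 1
⌊3/1⌋ = 3, remainder 0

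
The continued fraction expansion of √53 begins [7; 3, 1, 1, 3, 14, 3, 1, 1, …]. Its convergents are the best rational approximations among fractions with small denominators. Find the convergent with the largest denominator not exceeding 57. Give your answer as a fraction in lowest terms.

a_0 = 7: 7/1  (≤ bound)
a_1 = 3: 22/3  (≤ bound)
a_2 = 1: 29/4  (≤ bound)
a_3 = 1: 51/7  (≤ bound)
a_4 = 3: 182/25  (≤ bound)
a_5 = 14: 2599/357  (> 57, stop)

182/25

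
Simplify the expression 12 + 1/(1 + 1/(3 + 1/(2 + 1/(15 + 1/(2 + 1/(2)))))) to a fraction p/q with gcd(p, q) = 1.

a_0 = 12: 12/1
a_1 = 1: 13/1
a_2 = 3: 51/4
a_3 = 2: 115/9
a_4 = 15: 1776/139
a_5 = 2: 3667/287
a_6 = 2: 9110/713

9110/713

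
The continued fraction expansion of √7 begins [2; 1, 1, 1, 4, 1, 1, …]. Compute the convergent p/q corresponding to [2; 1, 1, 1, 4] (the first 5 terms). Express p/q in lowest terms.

37/14

Start with 4.
1 + 1/(4/1) = 1 + 1/4 = 5/4
1 + 1/(5/4) = 1 + 4/5 = 9/5
1 + 1/(9/5) = 1 + 5/9 = 14/9
2 + 1/(14/9) = 2 + 9/14 = 37/14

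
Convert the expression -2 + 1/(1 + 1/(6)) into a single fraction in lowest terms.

Work from the innermost term outward:
Start with 6.
1 + 1/(6/1) = 1 + 1/6 = 7/6
-2 + 1/(7/6) = -2 + 6/7 = -8/7

-8/7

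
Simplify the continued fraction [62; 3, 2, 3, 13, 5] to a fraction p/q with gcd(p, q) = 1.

100850/1619

Work from the innermost term outward:
Start with 5.
13 + 1/(5/1) = 13 + 1/5 = 66/5
3 + 1/(66/5) = 3 + 5/66 = 203/66
2 + 1/(203/66) = 2 + 66/203 = 472/203
3 + 1/(472/203) = 3 + 203/472 = 1619/472
62 + 1/(1619/472) = 62 + 472/1619 = 100850/1619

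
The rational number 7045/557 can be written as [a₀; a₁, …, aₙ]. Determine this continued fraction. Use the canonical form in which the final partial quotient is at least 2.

[12; 1, 1, 1, 5, 3, 10]

7045 ÷ 557 → quotient 12, remainder 361
557 ÷ 361 → quotient 1, remainder 196
361 ÷ 196 → quotient 1, remainder 165
196 ÷ 165 → quotient 1, remainder 31
165 ÷ 31 → quotient 5, remainder 10
31 ÷ 10 → quotient 3, remainder 1
10 ÷ 1 → quotient 10, remainder 0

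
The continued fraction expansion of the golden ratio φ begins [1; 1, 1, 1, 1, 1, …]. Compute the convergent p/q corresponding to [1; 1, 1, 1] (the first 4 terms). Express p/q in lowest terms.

5/3

Start with 1.
1 + 1/(1/1) = 1 + 1/1 = 2/1
1 + 1/(2/1) = 1 + 1/2 = 3/2
1 + 1/(3/2) = 1 + 2/3 = 5/3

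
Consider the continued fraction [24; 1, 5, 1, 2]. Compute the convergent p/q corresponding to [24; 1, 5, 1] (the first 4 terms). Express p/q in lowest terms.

174/7

Work from the innermost term outward:
Start with 1.
5 + 1/(1/1) = 5 + 1/1 = 6/1
1 + 1/(6/1) = 1 + 1/6 = 7/6
24 + 1/(7/6) = 24 + 6/7 = 174/7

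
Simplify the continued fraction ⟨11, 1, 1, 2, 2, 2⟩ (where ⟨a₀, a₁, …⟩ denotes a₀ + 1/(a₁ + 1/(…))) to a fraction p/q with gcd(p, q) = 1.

a_0 = 11: 11/1
a_1 = 1: 12/1
a_2 = 1: 23/2
a_3 = 2: 58/5
a_4 = 2: 139/12
a_5 = 2: 336/29

336/29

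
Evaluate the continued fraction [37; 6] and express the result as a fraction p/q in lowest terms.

223/6

Start with 6.
37 + 1/(6/1) = 37 + 1/6 = 223/6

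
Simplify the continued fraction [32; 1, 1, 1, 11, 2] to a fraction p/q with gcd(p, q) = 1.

2384/73

a_0 = 32: 32/1
a_1 = 1: 33/1
a_2 = 1: 65/2
a_3 = 1: 98/3
a_4 = 11: 1143/35
a_5 = 2: 2384/73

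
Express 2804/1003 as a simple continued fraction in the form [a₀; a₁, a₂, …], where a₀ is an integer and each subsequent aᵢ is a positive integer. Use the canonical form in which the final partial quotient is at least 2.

Repeatedly divide and take the remainder:
2804 = 2·1003 + 798, so a_0 = 2
1003 = 1·798 + 205, so a_1 = 1
798 = 3·205 + 183, so a_2 = 3
205 = 1·183 + 22, so a_3 = 1
183 = 8·22 + 7, so a_4 = 8
22 = 3·7 + 1, so a_5 = 3
7 = 7·1 + 0, so a_6 = 7

[2; 1, 3, 1, 8, 3, 7]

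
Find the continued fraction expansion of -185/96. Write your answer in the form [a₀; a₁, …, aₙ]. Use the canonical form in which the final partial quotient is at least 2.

[-2; 13, 1, 2, 2]

Apply division with remainder until the remainder is 0:
-185 ÷ 96 → quotient -2, remainder 7
96 ÷ 7 → quotient 13, remainder 5
7 ÷ 5 → quotient 1, remainder 2
5 ÷ 2 → quotient 2, remainder 1
2 ÷ 1 → quotient 2, remainder 0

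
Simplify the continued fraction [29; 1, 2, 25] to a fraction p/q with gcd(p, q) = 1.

Collapse the nested fraction from the inside out:
Start with 25.
2 + 1/(25/1) = 2 + 1/25 = 51/25
1 + 1/(51/25) = 1 + 25/51 = 76/51
29 + 1/(76/51) = 29 + 51/76 = 2255/76

2255/76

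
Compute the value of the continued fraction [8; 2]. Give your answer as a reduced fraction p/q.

17/2

Build up convergents one term at a time:
a_0 = 8: 8/1
a_1 = 2: 17/2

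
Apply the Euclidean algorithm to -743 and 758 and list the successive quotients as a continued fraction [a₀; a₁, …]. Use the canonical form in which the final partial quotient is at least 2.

[-1; 50, 1, 1, 7]

Repeatedly divide and take the remainder:
-743 ÷ 758 → quotient -1, remainder 15
758 ÷ 15 → quotient 50, remainder 8
15 ÷ 8 → quotient 1, remainder 7
8 ÷ 7 → quotient 1, remainder 1
7 ÷ 1 → quotient 7, remainder 0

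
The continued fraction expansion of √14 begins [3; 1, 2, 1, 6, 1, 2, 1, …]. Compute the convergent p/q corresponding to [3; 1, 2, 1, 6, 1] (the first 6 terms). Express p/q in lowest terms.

116/31

a_0 = 3: 3/1
a_1 = 1: 4/1
a_2 = 2: 11/3
a_3 = 1: 15/4
a_4 = 6: 101/27
a_5 = 1: 116/31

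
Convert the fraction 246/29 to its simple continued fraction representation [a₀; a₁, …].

[8; 2, 14]

246 ÷ 29 → quotient 8, remainder 14
29 ÷ 14 → quotient 2, remainder 1
14 ÷ 1 → quotient 14, remainder 0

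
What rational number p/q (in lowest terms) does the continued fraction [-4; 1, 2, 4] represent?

-43/13

Collapse the nested fraction from the inside out:
Start with 4.
2 + 1/(4/1) = 2 + 1/4 = 9/4
1 + 1/(9/4) = 1 + 4/9 = 13/9
-4 + 1/(13/9) = -4 + 9/13 = -43/13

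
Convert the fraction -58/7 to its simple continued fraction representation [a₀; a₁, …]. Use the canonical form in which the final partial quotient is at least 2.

-58 = -9·7 + 5, so a_0 = -9
7 = 1·5 + 2, so a_1 = 1
5 = 2·2 + 1, so a_2 = 2
2 = 2·1 + 0, so a_3 = 2

[-9; 1, 2, 2]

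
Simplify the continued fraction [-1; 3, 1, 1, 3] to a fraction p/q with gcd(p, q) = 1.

-18/25

a_0 = -1: -1/1
a_1 = 3: -2/3
a_2 = 1: -3/4
a_3 = 1: -5/7
a_4 = 3: -18/25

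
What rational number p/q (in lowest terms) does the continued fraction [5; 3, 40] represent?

Start with 40.
3 + 1/(40/1) = 3 + 1/40 = 121/40
5 + 1/(121/40) = 5 + 40/121 = 645/121

645/121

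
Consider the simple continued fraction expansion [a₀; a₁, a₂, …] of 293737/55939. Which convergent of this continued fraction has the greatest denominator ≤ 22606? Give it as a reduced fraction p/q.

88506/16855

a_0 = 5: 5/1  (≤ bound)
a_1 = 3: 16/3  (≤ bound)
a_2 = 1: 21/4  (≤ bound)
a_3 = 60: 1276/243  (≤ bound)
a_4 = 3: 3849/733  (≤ bound)
a_5 = 7: 28219/5374  (≤ bound)
a_6 = 3: 88506/16855  (≤ bound)
a_7 = 3: 293737/55939  (> 22606, stop)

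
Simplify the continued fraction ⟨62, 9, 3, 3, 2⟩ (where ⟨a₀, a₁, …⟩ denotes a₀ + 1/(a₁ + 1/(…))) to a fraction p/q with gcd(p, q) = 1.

Starting at the tail and folding back:
Start with 2.
3 + 1/(2/1) = 3 + 1/2 = 7/2
3 + 1/(7/2) = 3 + 2/7 = 23/7
9 + 1/(23/7) = 9 + 7/23 = 214/23
62 + 1/(214/23) = 62 + 23/214 = 13291/214

13291/214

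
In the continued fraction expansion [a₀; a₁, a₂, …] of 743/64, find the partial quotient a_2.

Repeatedly divide and take the remainder:
743 ÷ 64 → quotient 11, remainder 39
64 ÷ 39 → quotient 1, remainder 25
39 ÷ 25 → quotient 1, remainder 14

1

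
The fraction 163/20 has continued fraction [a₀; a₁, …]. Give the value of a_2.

1

163 ÷ 20 → quotient 8, remainder 3
20 ÷ 3 → quotient 6, remainder 2
3 ÷ 2 → quotient 1, remainder 1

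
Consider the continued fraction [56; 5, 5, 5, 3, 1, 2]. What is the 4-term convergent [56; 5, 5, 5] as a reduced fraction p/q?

7586/135

Collapse the nested fraction from the inside out:
Start with 5.
5 + 1/(5/1) = 5 + 1/5 = 26/5
5 + 1/(26/5) = 5 + 5/26 = 135/26
56 + 1/(135/26) = 56 + 26/135 = 7586/135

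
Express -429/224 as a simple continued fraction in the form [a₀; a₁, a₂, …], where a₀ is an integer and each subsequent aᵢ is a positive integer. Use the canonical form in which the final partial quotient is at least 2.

Apply division with remainder until the remainder is 0:
-429 ÷ 224 → quotient -2, remainder 19
224 ÷ 19 → quotient 11, remainder 15
19 ÷ 15 → quotient 1, remainder 4
15 ÷ 4 → quotient 3, remainder 3
4 ÷ 3 → quotient 1, remainder 1
3 ÷ 1 → quotient 3, remainder 0

[-2; 11, 1, 3, 1, 3]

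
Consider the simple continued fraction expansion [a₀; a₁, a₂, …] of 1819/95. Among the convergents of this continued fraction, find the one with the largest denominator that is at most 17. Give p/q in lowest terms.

134/7

List convergents until the denominator exceeds the bound:
a_0 = 19: 19/1  (≤ bound)
a_1 = 6: 115/6  (≤ bound)
a_2 = 1: 134/7  (≤ bound)
a_3 = 3: 517/27  (> 17, stop)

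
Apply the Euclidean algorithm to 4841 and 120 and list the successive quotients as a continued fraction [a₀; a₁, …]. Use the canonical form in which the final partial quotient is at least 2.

Apply division with remainder until the remainder is 0:
4841 ÷ 120 → quotient 40, remainder 41
120 ÷ 41 → quotient 2, remainder 38
41 ÷ 38 → quotient 1, remainder 3
38 ÷ 3 → quotient 12, remainder 2
3 ÷ 2 → quotient 1, remainder 1
2 ÷ 1 → quotient 2, remainder 0

[40; 2, 1, 12, 1, 2]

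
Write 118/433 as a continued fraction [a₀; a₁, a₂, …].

[0; 3, 1, 2, 39]

118 ÷ 433 → quotient 0, remainder 118
433 ÷ 118 → quotient 3, remainder 79
118 ÷ 79 → quotient 1, remainder 39
79 ÷ 39 → quotient 2, remainder 1
39 ÷ 1 → quotient 39, remainder 0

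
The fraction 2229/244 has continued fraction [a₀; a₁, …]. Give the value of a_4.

1

⌊2229/244⌋ = 9, remainder 33
⌊244/33⌋ = 7, remainder 13
⌊33/13⌋ = 2, remainder 7
⌊13/7⌋ = 1, remainder 6
⌊7/6⌋ = 1, remainder 1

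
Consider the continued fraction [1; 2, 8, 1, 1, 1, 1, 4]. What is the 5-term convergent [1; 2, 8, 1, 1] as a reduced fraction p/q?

Start with 1.
1 + 1/(1/1) = 1 + 1/1 = 2/1
8 + 1/(2/1) = 8 + 1/2 = 17/2
2 + 1/(17/2) = 2 + 2/17 = 36/17
1 + 1/(36/17) = 1 + 17/36 = 53/36

53/36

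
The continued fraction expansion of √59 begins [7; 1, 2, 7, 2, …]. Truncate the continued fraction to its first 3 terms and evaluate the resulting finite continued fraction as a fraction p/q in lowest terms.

23/3

Use the convergent recurrence hₖ = aₖ·hₖ₋₁ + hₖ₋₂ (and likewise for the denominators kₖ):
a_0 = 7: 7/1
a_1 = 1: 8/1
a_2 = 2: 23/3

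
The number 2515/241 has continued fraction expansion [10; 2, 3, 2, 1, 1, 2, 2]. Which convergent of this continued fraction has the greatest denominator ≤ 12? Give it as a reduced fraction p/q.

73/7

List convergents until the denominator exceeds the bound:
a_0 = 10: 10/1  (≤ bound)
a_1 = 2: 21/2  (≤ bound)
a_2 = 3: 73/7  (≤ bound)
a_3 = 2: 167/16  (> 12, stop)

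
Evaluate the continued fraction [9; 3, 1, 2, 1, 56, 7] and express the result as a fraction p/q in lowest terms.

Collapse the nested fraction from the inside out:
Start with 7.
56 + 1/(7/1) = 56 + 1/7 = 393/7
1 + 1/(393/7) = 1 + 7/393 = 400/393
2 + 1/(400/393) = 2 + 393/400 = 1193/400
1 + 1/(1193/400) = 1 + 400/1193 = 1593/1193
3 + 1/(1593/1193) = 3 + 1193/1593 = 5972/1593
9 + 1/(5972/1593) = 9 + 1593/5972 = 55341/5972

55341/5972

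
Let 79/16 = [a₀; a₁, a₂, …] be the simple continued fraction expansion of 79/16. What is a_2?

15

79 ÷ 16 → quotient 4, remainder 15
16 ÷ 15 → quotient 1, remainder 1
15 ÷ 1 → quotient 15, remainder 0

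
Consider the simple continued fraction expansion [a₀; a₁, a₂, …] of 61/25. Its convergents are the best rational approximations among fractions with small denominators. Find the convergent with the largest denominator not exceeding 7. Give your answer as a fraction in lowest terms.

17/7

List convergents until the denominator exceeds the bound:
a_0 = 2: 2/1  (≤ bound)
a_1 = 2: 5/2  (≤ bound)
a_2 = 3: 17/7  (≤ bound)
a_3 = 1: 22/9  (> 7, stop)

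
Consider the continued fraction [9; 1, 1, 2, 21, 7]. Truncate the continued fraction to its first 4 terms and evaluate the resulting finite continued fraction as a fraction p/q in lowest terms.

48/5

Use the convergent recurrence hₖ = aₖ·hₖ₋₁ + hₖ₋₂ (and likewise for the denominators kₖ):
a_0 = 9: 9/1
a_1 = 1: 10/1
a_2 = 1: 19/2
a_3 = 2: 48/5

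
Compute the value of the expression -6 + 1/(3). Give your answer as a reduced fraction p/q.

Collapse the nested fraction from the inside out:
Start with 3.
-6 + 1/(3/1) = -6 + 1/3 = -17/3

-17/3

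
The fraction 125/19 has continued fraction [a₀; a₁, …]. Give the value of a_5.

⌊125/19⌋ = 6, remainder 11
⌊19/11⌋ = 1, remainder 8
⌊11/8⌋ = 1, remainder 3
⌊8/3⌋ = 2, remainder 2
⌊3/2⌋ = 1, remainder 1
⌊2/1⌋ = 2, remainder 0

2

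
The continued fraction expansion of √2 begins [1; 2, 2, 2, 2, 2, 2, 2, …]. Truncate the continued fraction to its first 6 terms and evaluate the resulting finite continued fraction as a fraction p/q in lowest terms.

99/70

a_0 = 1: 1/1
a_1 = 2: 3/2
a_2 = 2: 7/5
a_3 = 2: 17/12
a_4 = 2: 41/29
a_5 = 2: 99/70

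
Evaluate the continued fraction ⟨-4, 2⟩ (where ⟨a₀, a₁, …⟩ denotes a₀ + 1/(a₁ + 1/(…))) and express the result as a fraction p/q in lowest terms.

-7/2

Start with 2.
-4 + 1/(2/1) = -4 + 1/2 = -7/2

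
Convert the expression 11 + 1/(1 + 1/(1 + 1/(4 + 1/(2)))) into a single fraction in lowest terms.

Use the convergent recurrence hₖ = aₖ·hₖ₋₁ + hₖ₋₂ (and likewise for the denominators kₖ):
a_0 = 11: 11/1
a_1 = 1: 12/1
a_2 = 1: 23/2
a_3 = 4: 104/9
a_4 = 2: 231/20

231/20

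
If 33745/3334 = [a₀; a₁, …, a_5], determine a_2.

Repeatedly divide and take the remainder:
33745 = 10·3334 + 405, so a_0 = 10
3334 = 8·405 + 94, so a_1 = 8
405 = 4·94 + 29, so a_2 = 4

4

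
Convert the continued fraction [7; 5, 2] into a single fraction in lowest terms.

79/11

Start with 2.
5 + 1/(2/1) = 5 + 1/2 = 11/2
7 + 1/(11/2) = 7 + 2/11 = 79/11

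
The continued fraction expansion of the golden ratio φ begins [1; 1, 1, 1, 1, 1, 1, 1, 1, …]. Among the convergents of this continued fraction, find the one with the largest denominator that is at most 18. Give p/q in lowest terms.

a_0 = 1: 1/1  (≤ bound)
a_1 = 1: 2/1  (≤ bound)
a_2 = 1: 3/2  (≤ bound)
a_3 = 1: 5/3  (≤ bound)
a_4 = 1: 8/5  (≤ bound)
a_5 = 1: 13/8  (≤ bound)
a_6 = 1: 21/13  (≤ bound)
a_7 = 1: 34/21  (> 18, stop)

21/13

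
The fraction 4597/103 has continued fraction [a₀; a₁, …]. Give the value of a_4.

4597 ÷ 103 → quotient 44, remainder 65
103 ÷ 65 → quotient 1, remainder 38
65 ÷ 38 → quotient 1, remainder 27
38 ÷ 27 → quotient 1, remainder 11
27 ÷ 11 → quotient 2, remainder 5

2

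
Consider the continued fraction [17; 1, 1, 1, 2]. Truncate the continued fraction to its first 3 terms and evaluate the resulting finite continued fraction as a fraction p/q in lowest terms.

Start with 1.
1 + 1/(1/1) = 1 + 1/1 = 2/1
17 + 1/(2/1) = 17 + 1/2 = 35/2

35/2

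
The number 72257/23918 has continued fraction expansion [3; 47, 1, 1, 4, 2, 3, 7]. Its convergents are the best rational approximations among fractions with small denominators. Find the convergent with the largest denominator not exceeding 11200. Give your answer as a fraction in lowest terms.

9912/3281

a_0 = 3: 3/1  (≤ bound)
a_1 = 47: 142/47  (≤ bound)
a_2 = 1: 145/48  (≤ bound)
a_3 = 1: 287/95  (≤ bound)
a_4 = 4: 1293/428  (≤ bound)
a_5 = 2: 2873/951  (≤ bound)
a_6 = 3: 9912/3281  (≤ bound)
a_7 = 7: 72257/23918  (> 11200, stop)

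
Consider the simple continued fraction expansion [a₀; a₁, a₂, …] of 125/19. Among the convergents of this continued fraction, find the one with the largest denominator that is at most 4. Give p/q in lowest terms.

13/2

a_0 = 6: 6/1  (≤ bound)
a_1 = 1: 7/1  (≤ bound)
a_2 = 1: 13/2  (≤ bound)
a_3 = 2: 33/5  (> 4, stop)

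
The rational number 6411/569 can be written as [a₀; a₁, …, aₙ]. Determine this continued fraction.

[11; 3, 1, 2, 1, 8, 1, 3]

⌊6411/569⌋ = 11, remainder 152
⌊569/152⌋ = 3, remainder 113
⌊152/113⌋ = 1, remainder 39
⌊113/39⌋ = 2, remainder 35
⌊39/35⌋ = 1, remainder 4
⌊35/4⌋ = 8, remainder 3
⌊4/3⌋ = 1, remainder 1
⌊3/1⌋ = 3, remainder 0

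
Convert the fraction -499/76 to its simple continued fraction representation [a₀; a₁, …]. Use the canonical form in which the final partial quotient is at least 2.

[-7; 2, 3, 3, 3]

Run the Euclidean algorithm, recording each quotient:
⌊-499/76⌋ = -7, remainder 33
⌊76/33⌋ = 2, remainder 10
⌊33/10⌋ = 3, remainder 3
⌊10/3⌋ = 3, remainder 1
⌊3/1⌋ = 3, remainder 0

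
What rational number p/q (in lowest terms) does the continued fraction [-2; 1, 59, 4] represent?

-245/241

Use the convergent recurrence hₖ = aₖ·hₖ₋₁ + hₖ₋₂ (and likewise for the denominators kₖ):
a_0 = -2: -2/1
a_1 = 1: -1/1
a_2 = 59: -61/60
a_3 = 4: -245/241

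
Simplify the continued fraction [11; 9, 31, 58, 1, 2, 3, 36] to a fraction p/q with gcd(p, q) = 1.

Start with 36.
3 + 1/(36/1) = 3 + 1/36 = 109/36
2 + 1/(109/36) = 2 + 36/109 = 254/109
1 + 1/(254/109) = 1 + 109/254 = 363/254
58 + 1/(363/254) = 58 + 254/363 = 21308/363
31 + 1/(21308/363) = 31 + 363/21308 = 660911/21308
9 + 1/(660911/21308) = 9 + 21308/660911 = 5969507/660911
11 + 1/(5969507/660911) = 11 + 660911/5969507 = 66325488/5969507

66325488/5969507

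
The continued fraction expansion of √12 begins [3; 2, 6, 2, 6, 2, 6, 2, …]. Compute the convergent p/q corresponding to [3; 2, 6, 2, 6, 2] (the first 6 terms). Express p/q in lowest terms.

Work from the innermost term outward:
Start with 2.
6 + 1/(2/1) = 6 + 1/2 = 13/2
2 + 1/(13/2) = 2 + 2/13 = 28/13
6 + 1/(28/13) = 6 + 13/28 = 181/28
2 + 1/(181/28) = 2 + 28/181 = 390/181
3 + 1/(390/181) = 3 + 181/390 = 1351/390

1351/390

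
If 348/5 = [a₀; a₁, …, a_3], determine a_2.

1

Repeatedly divide and take the remainder:
348 = 69·5 + 3, so a_0 = 69
5 = 1·3 + 2, so a_1 = 1
3 = 1·2 + 1, so a_2 = 1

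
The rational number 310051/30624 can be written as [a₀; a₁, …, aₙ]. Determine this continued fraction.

Apply division with remainder until the remainder is 0:
⌊310051/30624⌋ = 10, remainder 3811
⌊30624/3811⌋ = 8, remainder 136
⌊3811/136⌋ = 28, remainder 3
⌊136/3⌋ = 45, remainder 1
⌊3/1⌋ = 3, remainder 0

[10; 8, 28, 45, 3]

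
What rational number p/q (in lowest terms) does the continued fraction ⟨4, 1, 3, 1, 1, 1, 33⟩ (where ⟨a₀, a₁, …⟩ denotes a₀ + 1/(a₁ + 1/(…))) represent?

2254/471

Start with 33.
1 + 1/(33/1) = 1 + 1/33 = 34/33
1 + 1/(34/33) = 1 + 33/34 = 67/34
1 + 1/(67/34) = 1 + 34/67 = 101/67
3 + 1/(101/67) = 3 + 67/101 = 370/101
1 + 1/(370/101) = 1 + 101/370 = 471/370
4 + 1/(471/370) = 4 + 370/471 = 2254/471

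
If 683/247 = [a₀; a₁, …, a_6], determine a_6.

683 = 2·247 + 189, so a_0 = 2
247 = 1·189 + 58, so a_1 = 1
189 = 3·58 + 15, so a_2 = 3
58 = 3·15 + 13, so a_3 = 3
15 = 1·13 + 2, so a_4 = 1
13 = 6·2 + 1, so a_5 = 6
2 = 2·1 + 0, so a_6 = 2

2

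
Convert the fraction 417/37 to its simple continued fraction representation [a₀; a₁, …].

[11; 3, 1, 2, 3]

⌊417/37⌋ = 11, remainder 10
⌊37/10⌋ = 3, remainder 7
⌊10/7⌋ = 1, remainder 3
⌊7/3⌋ = 2, remainder 1
⌊3/1⌋ = 3, remainder 0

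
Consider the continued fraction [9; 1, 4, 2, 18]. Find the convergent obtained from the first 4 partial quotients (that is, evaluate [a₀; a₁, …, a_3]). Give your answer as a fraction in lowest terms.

108/11

a_0 = 9: 9/1
a_1 = 1: 10/1
a_2 = 4: 49/5
a_3 = 2: 108/11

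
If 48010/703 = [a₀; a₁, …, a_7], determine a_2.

Run the Euclidean algorithm, recording each quotient:
48010 = 68·703 + 206, so a_0 = 68
703 = 3·206 + 85, so a_1 = 3
206 = 2·85 + 36, so a_2 = 2

2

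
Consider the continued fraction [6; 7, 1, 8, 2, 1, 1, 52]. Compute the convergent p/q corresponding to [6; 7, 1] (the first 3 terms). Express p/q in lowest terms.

49/8

Work from the innermost term outward:
Start with 1.
7 + 1/(1/1) = 7 + 1/1 = 8/1
6 + 1/(8/1) = 6 + 1/8 = 49/8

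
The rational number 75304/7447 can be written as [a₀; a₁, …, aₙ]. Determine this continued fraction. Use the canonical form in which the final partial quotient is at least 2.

75304 = 10·7447 + 834, so a_0 = 10
7447 = 8·834 + 775, so a_1 = 8
834 = 1·775 + 59, so a_2 = 1
775 = 13·59 + 8, so a_3 = 13
59 = 7·8 + 3, so a_4 = 7
8 = 2·3 + 2, so a_5 = 2
3 = 1·2 + 1, so a_6 = 1
2 = 2·1 + 0, so a_7 = 2

[10; 8, 1, 13, 7, 2, 1, 2]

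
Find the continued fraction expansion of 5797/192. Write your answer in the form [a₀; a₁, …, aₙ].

5797 = 30·192 + 37, so a_0 = 30
192 = 5·37 + 7, so a_1 = 5
37 = 5·7 + 2, so a_2 = 5
7 = 3·2 + 1, so a_3 = 3
2 = 2·1 + 0, so a_4 = 2

[30; 5, 5, 3, 2]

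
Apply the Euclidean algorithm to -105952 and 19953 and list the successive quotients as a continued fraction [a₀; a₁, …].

Repeatedly divide and take the remainder:
⌊-105952/19953⌋ = -6, remainder 13766
⌊19953/13766⌋ = 1, remainder 6187
⌊13766/6187⌋ = 2, remainder 1392
⌊6187/1392⌋ = 4, remainder 619
⌊1392/619⌋ = 2, remainder 154
⌊619/154⌋ = 4, remainder 3
⌊154/3⌋ = 51, remainder 1
⌊3/1⌋ = 3, remainder 0

[-6; 1, 2, 4, 2, 4, 51, 3]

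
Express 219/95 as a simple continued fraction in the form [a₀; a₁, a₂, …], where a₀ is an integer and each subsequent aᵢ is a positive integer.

[2; 3, 3, 1, 1, 1, 2]

Repeatedly divide and take the remainder:
219 ÷ 95 → quotient 2, remainder 29
95 ÷ 29 → quotient 3, remainder 8
29 ÷ 8 → quotient 3, remainder 5
8 ÷ 5 → quotient 1, remainder 3
5 ÷ 3 → quotient 1, remainder 2
3 ÷ 2 → quotient 1, remainder 1
2 ÷ 1 → quotient 2, remainder 0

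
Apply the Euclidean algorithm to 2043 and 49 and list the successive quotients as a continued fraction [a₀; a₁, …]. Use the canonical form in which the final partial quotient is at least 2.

Apply division with remainder until the remainder is 0:
⌊2043/49⌋ = 41, remainder 34
⌊49/34⌋ = 1, remainder 15
⌊34/15⌋ = 2, remainder 4
⌊15/4⌋ = 3, remainder 3
⌊4/3⌋ = 1, remainder 1
⌊3/1⌋ = 3, remainder 0

[41; 1, 2, 3, 1, 3]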